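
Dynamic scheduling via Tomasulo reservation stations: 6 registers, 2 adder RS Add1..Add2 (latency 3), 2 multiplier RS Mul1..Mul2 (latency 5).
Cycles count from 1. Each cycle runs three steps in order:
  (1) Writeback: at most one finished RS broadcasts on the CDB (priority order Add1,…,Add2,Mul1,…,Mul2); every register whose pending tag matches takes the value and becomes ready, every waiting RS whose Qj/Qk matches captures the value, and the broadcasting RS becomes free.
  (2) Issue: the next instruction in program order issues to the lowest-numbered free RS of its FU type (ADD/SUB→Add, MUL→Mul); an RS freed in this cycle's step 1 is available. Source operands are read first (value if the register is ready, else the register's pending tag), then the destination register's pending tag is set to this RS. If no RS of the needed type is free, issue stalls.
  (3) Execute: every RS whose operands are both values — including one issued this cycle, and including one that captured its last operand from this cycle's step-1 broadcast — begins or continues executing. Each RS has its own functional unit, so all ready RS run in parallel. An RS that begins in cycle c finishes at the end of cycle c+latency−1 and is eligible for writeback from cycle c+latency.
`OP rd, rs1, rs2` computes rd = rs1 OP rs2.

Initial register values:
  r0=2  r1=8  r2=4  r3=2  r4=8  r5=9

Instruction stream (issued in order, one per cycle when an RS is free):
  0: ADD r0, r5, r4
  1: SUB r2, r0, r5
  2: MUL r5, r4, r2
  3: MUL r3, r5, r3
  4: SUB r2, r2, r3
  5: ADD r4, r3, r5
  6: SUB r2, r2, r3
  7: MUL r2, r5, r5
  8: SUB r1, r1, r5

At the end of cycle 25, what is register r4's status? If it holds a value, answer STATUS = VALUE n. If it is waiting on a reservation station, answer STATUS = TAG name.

STATUS = VALUE 192

cycle 1: issue ADD r0<-Add1 // r0:Add1,r1:8,r2:4,r3:2,r4:8,r5:9
cycle 2: issue SUB r2<-Add2 // r0:Add1,r1:8,r2:Add2,r3:2,r4:8,r5:9
cycle 3: issue MUL r5<-Mul1 // r0:Add1,r1:8,r2:Add2,r3:2,r4:8,r5:Mul1
cycle 4: CDB Add1=17; issue MUL r3<-Mul2 // r0:17,r1:8,r2:Add2,r3:Mul2,r4:8,r5:Mul1
cycle 5: issue SUB r2<-Add1 // r0:17,r1:8,r2:Add1,r3:Mul2,r4:8,r5:Mul1
cycle 6: stall // r0:17,r1:8,r2:Add1,r3:Mul2,r4:8,r5:Mul1
cycle 7: CDB Add2=8; issue ADD r4<-Add2 // r0:17,r1:8,r2:Add1,r3:Mul2,r4:Add2,r5:Mul1
cycle 8: stall // r0:17,r1:8,r2:Add1,r3:Mul2,r4:Add2,r5:Mul1
cycle 9: stall // r0:17,r1:8,r2:Add1,r3:Mul2,r4:Add2,r5:Mul1
cycle 10: stall // r0:17,r1:8,r2:Add1,r3:Mul2,r4:Add2,r5:Mul1
cycle 11: stall // r0:17,r1:8,r2:Add1,r3:Mul2,r4:Add2,r5:Mul1
cycle 12: CDB Mul1=64; stall // r0:17,r1:8,r2:Add1,r3:Mul2,r4:Add2,r5:64
cycle 13: stall // r0:17,r1:8,r2:Add1,r3:Mul2,r4:Add2,r5:64
cycle 14: stall // r0:17,r1:8,r2:Add1,r3:Mul2,r4:Add2,r5:64
cycle 15: stall // r0:17,r1:8,r2:Add1,r3:Mul2,r4:Add2,r5:64
cycle 16: stall // r0:17,r1:8,r2:Add1,r3:Mul2,r4:Add2,r5:64
cycle 17: CDB Mul2=128; stall // r0:17,r1:8,r2:Add1,r3:128,r4:Add2,r5:64
cycle 18: stall // r0:17,r1:8,r2:Add1,r3:128,r4:Add2,r5:64
cycle 19: stall // r0:17,r1:8,r2:Add1,r3:128,r4:Add2,r5:64
cycle 20: CDB Add1=-120; issue SUB r2<-Add1 // r0:17,r1:8,r2:Add1,r3:128,r4:Add2,r5:64
cycle 21: CDB Add2=192; issue MUL r2<-Mul1 // r0:17,r1:8,r2:Mul1,r3:128,r4:192,r5:64
cycle 22: issue SUB r1<-Add2 // r0:17,r1:Add2,r2:Mul1,r3:128,r4:192,r5:64
cycle 23: CDB Add1=-248 // r0:17,r1:Add2,r2:Mul1,r3:128,r4:192,r5:64
cycle 24: - // r0:17,r1:Add2,r2:Mul1,r3:128,r4:192,r5:64
cycle 25: CDB Add2=-56 // r0:17,r1:-56,r2:Mul1,r3:128,r4:192,r5:64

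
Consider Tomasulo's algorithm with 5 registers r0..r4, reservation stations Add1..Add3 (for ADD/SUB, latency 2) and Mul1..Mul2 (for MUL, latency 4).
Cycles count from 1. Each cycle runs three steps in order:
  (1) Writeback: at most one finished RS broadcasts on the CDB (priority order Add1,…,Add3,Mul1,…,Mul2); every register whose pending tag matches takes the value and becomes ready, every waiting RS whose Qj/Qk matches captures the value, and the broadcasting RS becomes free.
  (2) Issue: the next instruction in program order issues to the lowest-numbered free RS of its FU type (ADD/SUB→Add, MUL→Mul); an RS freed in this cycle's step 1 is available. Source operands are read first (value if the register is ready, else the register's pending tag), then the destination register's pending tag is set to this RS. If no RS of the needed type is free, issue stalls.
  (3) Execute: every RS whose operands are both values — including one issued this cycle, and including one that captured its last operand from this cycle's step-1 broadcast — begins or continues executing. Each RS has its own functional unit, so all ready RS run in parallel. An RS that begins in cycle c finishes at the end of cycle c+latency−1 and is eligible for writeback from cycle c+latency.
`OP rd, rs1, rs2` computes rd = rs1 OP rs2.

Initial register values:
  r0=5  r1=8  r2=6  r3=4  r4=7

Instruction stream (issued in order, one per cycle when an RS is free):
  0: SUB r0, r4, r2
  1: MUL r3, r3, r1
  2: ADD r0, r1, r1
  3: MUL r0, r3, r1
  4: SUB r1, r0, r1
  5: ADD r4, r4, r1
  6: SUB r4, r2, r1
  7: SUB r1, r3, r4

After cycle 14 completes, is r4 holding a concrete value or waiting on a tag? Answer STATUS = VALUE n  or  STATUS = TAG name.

  c1: issue SUB r0<-Add1  regs: r0:Add1,r1:8,r2:6,r3:4,r4:7
  c2: issue MUL r3<-Mul1  regs: r0:Add1,r1:8,r2:6,r3:Mul1,r4:7
  c3: CDB Add1=1; issue ADD r0<-Add1  regs: r0:Add1,r1:8,r2:6,r3:Mul1,r4:7
  c4: issue MUL r0<-Mul2  regs: r0:Mul2,r1:8,r2:6,r3:Mul1,r4:7
  c5: CDB Add1=16; issue SUB r1<-Add1  regs: r0:Mul2,r1:Add1,r2:6,r3:Mul1,r4:7
  c6: CDB Mul1=32; issue ADD r4<-Add2  regs: r0:Mul2,r1:Add1,r2:6,r3:32,r4:Add2
  c7: issue SUB r4<-Add3  regs: r0:Mul2,r1:Add1,r2:6,r3:32,r4:Add3
  c8: stall  regs: r0:Mul2,r1:Add1,r2:6,r3:32,r4:Add3
  c9: stall  regs: r0:Mul2,r1:Add1,r2:6,r3:32,r4:Add3
  c10: CDB Mul2=256; stall  regs: r0:256,r1:Add1,r2:6,r3:32,r4:Add3
  c11: stall  regs: r0:256,r1:Add1,r2:6,r3:32,r4:Add3
  c12: CDB Add1=248; issue SUB r1<-Add1  regs: r0:256,r1:Add1,r2:6,r3:32,r4:Add3
  c13: -  regs: r0:256,r1:Add1,r2:6,r3:32,r4:Add3
  c14: CDB Add2=255  regs: r0:256,r1:Add1,r2:6,r3:32,r4:Add3

STATUS = TAG Add3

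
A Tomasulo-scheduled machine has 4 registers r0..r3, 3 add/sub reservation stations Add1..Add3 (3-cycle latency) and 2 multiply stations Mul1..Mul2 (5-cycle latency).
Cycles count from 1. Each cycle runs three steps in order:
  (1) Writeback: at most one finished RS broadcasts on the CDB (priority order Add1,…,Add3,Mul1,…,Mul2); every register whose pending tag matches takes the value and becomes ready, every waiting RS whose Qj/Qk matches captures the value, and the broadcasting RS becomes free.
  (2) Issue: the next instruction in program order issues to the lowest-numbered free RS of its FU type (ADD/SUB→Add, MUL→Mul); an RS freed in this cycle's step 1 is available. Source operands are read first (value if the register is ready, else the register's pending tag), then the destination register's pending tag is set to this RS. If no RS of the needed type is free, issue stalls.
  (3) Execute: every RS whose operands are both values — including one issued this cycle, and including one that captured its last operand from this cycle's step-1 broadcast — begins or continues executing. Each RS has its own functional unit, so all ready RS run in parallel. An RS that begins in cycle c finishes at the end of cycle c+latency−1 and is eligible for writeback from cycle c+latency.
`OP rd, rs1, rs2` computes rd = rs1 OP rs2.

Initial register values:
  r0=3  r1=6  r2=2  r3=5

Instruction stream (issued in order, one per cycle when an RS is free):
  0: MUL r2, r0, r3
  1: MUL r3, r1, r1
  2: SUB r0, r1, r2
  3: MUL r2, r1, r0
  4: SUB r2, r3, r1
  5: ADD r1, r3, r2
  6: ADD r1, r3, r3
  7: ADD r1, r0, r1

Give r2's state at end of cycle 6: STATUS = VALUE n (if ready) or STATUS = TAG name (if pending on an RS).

c1: issue MUL r2<-Mul1 | r0:3,r1:6,r2:Mul1,r3:5
c2: issue MUL r3<-Mul2 | r0:3,r1:6,r2:Mul1,r3:Mul2
c3: issue SUB r0<-Add1 | r0:Add1,r1:6,r2:Mul1,r3:Mul2
c4: stall | r0:Add1,r1:6,r2:Mul1,r3:Mul2
c5: stall | r0:Add1,r1:6,r2:Mul1,r3:Mul2
c6: CDB Mul1=15; issue MUL r2<-Mul1 | r0:Add1,r1:6,r2:Mul1,r3:Mul2

STATUS = TAG Mul1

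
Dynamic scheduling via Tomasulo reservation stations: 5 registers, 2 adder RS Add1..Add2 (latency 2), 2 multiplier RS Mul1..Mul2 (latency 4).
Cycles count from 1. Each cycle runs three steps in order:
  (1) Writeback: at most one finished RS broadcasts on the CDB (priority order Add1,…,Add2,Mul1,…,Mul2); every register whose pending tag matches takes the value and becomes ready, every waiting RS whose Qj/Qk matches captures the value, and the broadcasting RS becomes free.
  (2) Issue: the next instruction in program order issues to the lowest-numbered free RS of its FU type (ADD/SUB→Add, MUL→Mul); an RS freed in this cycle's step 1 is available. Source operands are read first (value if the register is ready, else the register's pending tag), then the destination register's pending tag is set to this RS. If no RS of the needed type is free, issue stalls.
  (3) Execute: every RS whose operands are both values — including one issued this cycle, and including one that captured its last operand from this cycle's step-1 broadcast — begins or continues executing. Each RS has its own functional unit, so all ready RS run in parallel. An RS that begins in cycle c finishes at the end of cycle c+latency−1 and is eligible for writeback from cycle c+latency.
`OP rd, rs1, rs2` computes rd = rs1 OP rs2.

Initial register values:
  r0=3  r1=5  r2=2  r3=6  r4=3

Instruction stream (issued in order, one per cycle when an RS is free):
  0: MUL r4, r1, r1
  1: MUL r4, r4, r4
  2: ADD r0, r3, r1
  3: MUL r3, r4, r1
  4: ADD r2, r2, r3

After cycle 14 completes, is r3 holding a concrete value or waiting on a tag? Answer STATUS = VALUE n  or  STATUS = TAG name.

STATUS = VALUE 3125

  c1: issue MUL r4<-Mul1  regs: r0:3,r1:5,r2:2,r3:6,r4:Mul1
  c2: issue MUL r4<-Mul2  regs: r0:3,r1:5,r2:2,r3:6,r4:Mul2
  c3: issue ADD r0<-Add1  regs: r0:Add1,r1:5,r2:2,r3:6,r4:Mul2
  c4: stall  regs: r0:Add1,r1:5,r2:2,r3:6,r4:Mul2
  c5: CDB Add1=11; stall  regs: r0:11,r1:5,r2:2,r3:6,r4:Mul2
  c6: CDB Mul1=25; issue MUL r3<-Mul1  regs: r0:11,r1:5,r2:2,r3:Mul1,r4:Mul2
  c7: issue ADD r2<-Add1  regs: r0:11,r1:5,r2:Add1,r3:Mul1,r4:Mul2
  c8: -  regs: r0:11,r1:5,r2:Add1,r3:Mul1,r4:Mul2
  c9: -  regs: r0:11,r1:5,r2:Add1,r3:Mul1,r4:Mul2
  c10: CDB Mul2=625  regs: r0:11,r1:5,r2:Add1,r3:Mul1,r4:625
  c11: -  regs: r0:11,r1:5,r2:Add1,r3:Mul1,r4:625
  c12: -  regs: r0:11,r1:5,r2:Add1,r3:Mul1,r4:625
  c13: -  regs: r0:11,r1:5,r2:Add1,r3:Mul1,r4:625
  c14: CDB Mul1=3125  regs: r0:11,r1:5,r2:Add1,r3:3125,r4:625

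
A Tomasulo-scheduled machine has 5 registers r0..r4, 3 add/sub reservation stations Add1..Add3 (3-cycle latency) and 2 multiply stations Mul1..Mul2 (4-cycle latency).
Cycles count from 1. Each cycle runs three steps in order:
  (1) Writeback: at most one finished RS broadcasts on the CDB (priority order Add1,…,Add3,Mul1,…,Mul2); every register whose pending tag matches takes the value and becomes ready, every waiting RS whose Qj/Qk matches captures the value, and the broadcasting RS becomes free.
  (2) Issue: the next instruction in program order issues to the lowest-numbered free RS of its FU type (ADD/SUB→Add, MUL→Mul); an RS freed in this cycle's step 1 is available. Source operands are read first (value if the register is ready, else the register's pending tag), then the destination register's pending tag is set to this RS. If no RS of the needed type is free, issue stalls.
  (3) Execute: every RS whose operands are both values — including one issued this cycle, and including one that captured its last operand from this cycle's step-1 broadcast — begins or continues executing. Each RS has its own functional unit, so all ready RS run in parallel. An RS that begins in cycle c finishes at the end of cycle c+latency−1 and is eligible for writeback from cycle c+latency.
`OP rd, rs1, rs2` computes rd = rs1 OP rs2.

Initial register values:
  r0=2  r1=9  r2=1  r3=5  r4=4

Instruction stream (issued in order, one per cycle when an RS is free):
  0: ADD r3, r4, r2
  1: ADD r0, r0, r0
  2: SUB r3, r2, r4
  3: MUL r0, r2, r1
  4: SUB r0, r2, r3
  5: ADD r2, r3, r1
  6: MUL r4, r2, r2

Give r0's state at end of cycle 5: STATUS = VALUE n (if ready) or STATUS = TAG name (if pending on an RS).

  c1: issue ADD r3<-Add1  regs: r0:2,r1:9,r2:1,r3:Add1,r4:4
  c2: issue ADD r0<-Add2  regs: r0:Add2,r1:9,r2:1,r3:Add1,r4:4
  c3: issue SUB r3<-Add3  regs: r0:Add2,r1:9,r2:1,r3:Add3,r4:4
  c4: CDB Add1=5; issue MUL r0<-Mul1  regs: r0:Mul1,r1:9,r2:1,r3:Add3,r4:4
  c5: CDB Add2=4; issue SUB r0<-Add1  regs: r0:Add1,r1:9,r2:1,r3:Add3,r4:4

STATUS = TAG Add1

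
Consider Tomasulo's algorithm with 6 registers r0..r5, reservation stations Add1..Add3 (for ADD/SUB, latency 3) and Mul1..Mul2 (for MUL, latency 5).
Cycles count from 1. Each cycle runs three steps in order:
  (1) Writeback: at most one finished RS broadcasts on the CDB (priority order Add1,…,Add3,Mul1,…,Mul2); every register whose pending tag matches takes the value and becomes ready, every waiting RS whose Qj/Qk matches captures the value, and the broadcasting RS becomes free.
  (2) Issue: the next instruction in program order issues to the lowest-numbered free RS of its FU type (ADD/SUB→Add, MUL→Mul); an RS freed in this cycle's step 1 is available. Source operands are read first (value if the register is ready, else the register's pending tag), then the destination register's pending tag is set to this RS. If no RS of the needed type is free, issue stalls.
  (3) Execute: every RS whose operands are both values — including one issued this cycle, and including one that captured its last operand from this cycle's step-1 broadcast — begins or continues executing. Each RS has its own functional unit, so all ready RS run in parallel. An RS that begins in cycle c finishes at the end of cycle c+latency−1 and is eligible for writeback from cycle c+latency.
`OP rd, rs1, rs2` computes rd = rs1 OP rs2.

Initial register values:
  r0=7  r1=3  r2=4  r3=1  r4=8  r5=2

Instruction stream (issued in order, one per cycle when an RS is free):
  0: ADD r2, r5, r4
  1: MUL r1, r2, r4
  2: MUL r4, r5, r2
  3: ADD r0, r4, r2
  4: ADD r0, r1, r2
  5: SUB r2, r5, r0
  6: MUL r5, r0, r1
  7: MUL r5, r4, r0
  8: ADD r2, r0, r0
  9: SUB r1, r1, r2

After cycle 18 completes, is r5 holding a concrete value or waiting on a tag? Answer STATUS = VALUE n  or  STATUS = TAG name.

STATUS = TAG Mul2

cycle 1: issue ADD r2<-Add1 // r0:7,r1:3,r2:Add1,r3:1,r4:8,r5:2
cycle 2: issue MUL r1<-Mul1 // r0:7,r1:Mul1,r2:Add1,r3:1,r4:8,r5:2
cycle 3: issue MUL r4<-Mul2 // r0:7,r1:Mul1,r2:Add1,r3:1,r4:Mul2,r5:2
cycle 4: CDB Add1=10; issue ADD r0<-Add1 // r0:Add1,r1:Mul1,r2:10,r3:1,r4:Mul2,r5:2
cycle 5: issue ADD r0<-Add2 // r0:Add2,r1:Mul1,r2:10,r3:1,r4:Mul2,r5:2
cycle 6: issue SUB r2<-Add3 // r0:Add2,r1:Mul1,r2:Add3,r3:1,r4:Mul2,r5:2
cycle 7: stall // r0:Add2,r1:Mul1,r2:Add3,r3:1,r4:Mul2,r5:2
cycle 8: stall // r0:Add2,r1:Mul1,r2:Add3,r3:1,r4:Mul2,r5:2
cycle 9: CDB Mul1=80; issue MUL r5<-Mul1 // r0:Add2,r1:80,r2:Add3,r3:1,r4:Mul2,r5:Mul1
cycle 10: CDB Mul2=20; issue MUL r5<-Mul2 // r0:Add2,r1:80,r2:Add3,r3:1,r4:20,r5:Mul2
cycle 11: stall // r0:Add2,r1:80,r2:Add3,r3:1,r4:20,r5:Mul2
cycle 12: CDB Add2=90; issue ADD r2<-Add2 // r0:90,r1:80,r2:Add2,r3:1,r4:20,r5:Mul2
cycle 13: CDB Add1=30; issue SUB r1<-Add1 // r0:90,r1:Add1,r2:Add2,r3:1,r4:20,r5:Mul2
cycle 14: - // r0:90,r1:Add1,r2:Add2,r3:1,r4:20,r5:Mul2
cycle 15: CDB Add2=180 // r0:90,r1:Add1,r2:180,r3:1,r4:20,r5:Mul2
cycle 16: CDB Add3=-88 // r0:90,r1:Add1,r2:180,r3:1,r4:20,r5:Mul2
cycle 17: CDB Mul1=7200 // r0:90,r1:Add1,r2:180,r3:1,r4:20,r5:Mul2
cycle 18: CDB Add1=-100 // r0:90,r1:-100,r2:180,r3:1,r4:20,r5:Mul2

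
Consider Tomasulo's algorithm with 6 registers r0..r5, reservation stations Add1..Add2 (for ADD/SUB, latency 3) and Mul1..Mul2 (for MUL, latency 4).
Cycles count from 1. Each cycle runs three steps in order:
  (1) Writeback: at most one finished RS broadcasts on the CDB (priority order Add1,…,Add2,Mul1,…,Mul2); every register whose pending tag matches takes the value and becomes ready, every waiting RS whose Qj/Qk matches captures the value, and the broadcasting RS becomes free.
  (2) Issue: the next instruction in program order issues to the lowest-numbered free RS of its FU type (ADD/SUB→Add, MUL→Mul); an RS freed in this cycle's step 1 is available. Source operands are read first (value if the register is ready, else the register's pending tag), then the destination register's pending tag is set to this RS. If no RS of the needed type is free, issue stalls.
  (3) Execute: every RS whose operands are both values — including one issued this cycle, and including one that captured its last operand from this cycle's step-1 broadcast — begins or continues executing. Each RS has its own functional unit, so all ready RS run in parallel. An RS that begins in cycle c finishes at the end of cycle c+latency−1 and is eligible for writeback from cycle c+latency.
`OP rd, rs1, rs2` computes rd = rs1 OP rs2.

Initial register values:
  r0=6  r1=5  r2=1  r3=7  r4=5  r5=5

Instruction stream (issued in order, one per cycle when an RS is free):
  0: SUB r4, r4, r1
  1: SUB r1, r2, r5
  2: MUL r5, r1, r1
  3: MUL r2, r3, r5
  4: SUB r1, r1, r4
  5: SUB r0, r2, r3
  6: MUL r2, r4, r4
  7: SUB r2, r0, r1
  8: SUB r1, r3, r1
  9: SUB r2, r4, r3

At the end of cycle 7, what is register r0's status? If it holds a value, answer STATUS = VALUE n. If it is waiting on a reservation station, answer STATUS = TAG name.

STATUS = TAG Add2

cycle 1: issue SUB r4<-Add1 // r0:6,r1:5,r2:1,r3:7,r4:Add1,r5:5
cycle 2: issue SUB r1<-Add2 // r0:6,r1:Add2,r2:1,r3:7,r4:Add1,r5:5
cycle 3: issue MUL r5<-Mul1 // r0:6,r1:Add2,r2:1,r3:7,r4:Add1,r5:Mul1
cycle 4: CDB Add1=0; issue MUL r2<-Mul2 // r0:6,r1:Add2,r2:Mul2,r3:7,r4:0,r5:Mul1
cycle 5: CDB Add2=-4; issue SUB r1<-Add1 // r0:6,r1:Add1,r2:Mul2,r3:7,r4:0,r5:Mul1
cycle 6: issue SUB r0<-Add2 // r0:Add2,r1:Add1,r2:Mul2,r3:7,r4:0,r5:Mul1
cycle 7: stall // r0:Add2,r1:Add1,r2:Mul2,r3:7,r4:0,r5:Mul1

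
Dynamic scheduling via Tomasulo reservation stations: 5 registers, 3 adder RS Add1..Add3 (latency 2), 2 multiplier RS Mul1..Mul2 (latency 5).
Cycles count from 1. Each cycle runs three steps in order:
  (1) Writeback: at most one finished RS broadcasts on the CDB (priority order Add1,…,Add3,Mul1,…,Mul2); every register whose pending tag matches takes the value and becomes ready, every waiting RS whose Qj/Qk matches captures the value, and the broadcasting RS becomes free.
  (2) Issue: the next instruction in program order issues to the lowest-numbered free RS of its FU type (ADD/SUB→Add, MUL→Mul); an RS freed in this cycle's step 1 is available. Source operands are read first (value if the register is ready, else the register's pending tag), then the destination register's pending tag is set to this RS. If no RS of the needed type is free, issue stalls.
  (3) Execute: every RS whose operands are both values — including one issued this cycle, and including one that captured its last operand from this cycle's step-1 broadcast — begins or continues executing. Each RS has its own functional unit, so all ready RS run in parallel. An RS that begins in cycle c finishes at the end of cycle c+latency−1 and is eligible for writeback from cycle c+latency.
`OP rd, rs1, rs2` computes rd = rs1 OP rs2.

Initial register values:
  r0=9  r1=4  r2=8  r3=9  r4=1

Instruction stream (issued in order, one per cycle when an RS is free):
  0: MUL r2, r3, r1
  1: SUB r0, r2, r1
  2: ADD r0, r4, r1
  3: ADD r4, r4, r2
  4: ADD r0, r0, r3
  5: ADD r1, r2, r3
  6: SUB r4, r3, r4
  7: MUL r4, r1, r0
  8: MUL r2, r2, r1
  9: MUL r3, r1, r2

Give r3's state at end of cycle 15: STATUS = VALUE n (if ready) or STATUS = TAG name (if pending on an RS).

STATUS = TAG Mul1

cycle 1: issue MUL r2<-Mul1 // r0:9,r1:4,r2:Mul1,r3:9,r4:1
cycle 2: issue SUB r0<-Add1 // r0:Add1,r1:4,r2:Mul1,r3:9,r4:1
cycle 3: issue ADD r0<-Add2 // r0:Add2,r1:4,r2:Mul1,r3:9,r4:1
cycle 4: issue ADD r4<-Add3 // r0:Add2,r1:4,r2:Mul1,r3:9,r4:Add3
cycle 5: CDB Add2=5; issue ADD r0<-Add2 // r0:Add2,r1:4,r2:Mul1,r3:9,r4:Add3
cycle 6: CDB Mul1=36; stall // r0:Add2,r1:4,r2:36,r3:9,r4:Add3
cycle 7: CDB Add2=14; issue ADD r1<-Add2 // r0:14,r1:Add2,r2:36,r3:9,r4:Add3
cycle 8: CDB Add1=32; issue SUB r4<-Add1 // r0:14,r1:Add2,r2:36,r3:9,r4:Add1
cycle 9: CDB Add2=45; issue MUL r4<-Mul1 // r0:14,r1:45,r2:36,r3:9,r4:Mul1
cycle 10: CDB Add3=37; issue MUL r2<-Mul2 // r0:14,r1:45,r2:Mul2,r3:9,r4:Mul1
cycle 11: stall // r0:14,r1:45,r2:Mul2,r3:9,r4:Mul1
cycle 12: CDB Add1=-28; stall // r0:14,r1:45,r2:Mul2,r3:9,r4:Mul1
cycle 13: stall // r0:14,r1:45,r2:Mul2,r3:9,r4:Mul1
cycle 14: CDB Mul1=630; issue MUL r3<-Mul1 // r0:14,r1:45,r2:Mul2,r3:Mul1,r4:630
cycle 15: CDB Mul2=1620 // r0:14,r1:45,r2:1620,r3:Mul1,r4:630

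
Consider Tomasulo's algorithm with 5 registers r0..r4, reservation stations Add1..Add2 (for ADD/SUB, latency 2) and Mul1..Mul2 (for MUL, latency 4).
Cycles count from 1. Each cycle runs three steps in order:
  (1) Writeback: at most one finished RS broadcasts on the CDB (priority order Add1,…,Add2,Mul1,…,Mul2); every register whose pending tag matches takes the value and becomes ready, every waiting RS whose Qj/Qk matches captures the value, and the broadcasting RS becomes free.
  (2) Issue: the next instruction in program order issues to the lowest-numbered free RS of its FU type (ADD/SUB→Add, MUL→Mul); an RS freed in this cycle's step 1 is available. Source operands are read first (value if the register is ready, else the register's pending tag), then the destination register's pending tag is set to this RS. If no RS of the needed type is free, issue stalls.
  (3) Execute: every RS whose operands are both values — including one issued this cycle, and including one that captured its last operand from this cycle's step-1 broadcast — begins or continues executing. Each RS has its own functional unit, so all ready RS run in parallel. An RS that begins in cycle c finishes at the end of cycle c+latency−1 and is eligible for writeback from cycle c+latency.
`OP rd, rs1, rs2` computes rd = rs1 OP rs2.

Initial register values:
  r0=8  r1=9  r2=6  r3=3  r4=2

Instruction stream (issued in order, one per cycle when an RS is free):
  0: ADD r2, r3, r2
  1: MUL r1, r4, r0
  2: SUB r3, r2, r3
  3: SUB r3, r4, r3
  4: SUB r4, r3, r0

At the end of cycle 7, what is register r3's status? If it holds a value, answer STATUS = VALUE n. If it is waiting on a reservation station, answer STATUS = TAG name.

STATUS = VALUE -4

  c1: issue ADD r2<-Add1  regs: r0:8,r1:9,r2:Add1,r3:3,r4:2
  c2: issue MUL r1<-Mul1  regs: r0:8,r1:Mul1,r2:Add1,r3:3,r4:2
  c3: CDB Add1=9; issue SUB r3<-Add1  regs: r0:8,r1:Mul1,r2:9,r3:Add1,r4:2
  c4: issue SUB r3<-Add2  regs: r0:8,r1:Mul1,r2:9,r3:Add2,r4:2
  c5: CDB Add1=6; issue SUB r4<-Add1  regs: r0:8,r1:Mul1,r2:9,r3:Add2,r4:Add1
  c6: CDB Mul1=16  regs: r0:8,r1:16,r2:9,r3:Add2,r4:Add1
  c7: CDB Add2=-4  regs: r0:8,r1:16,r2:9,r3:-4,r4:Add1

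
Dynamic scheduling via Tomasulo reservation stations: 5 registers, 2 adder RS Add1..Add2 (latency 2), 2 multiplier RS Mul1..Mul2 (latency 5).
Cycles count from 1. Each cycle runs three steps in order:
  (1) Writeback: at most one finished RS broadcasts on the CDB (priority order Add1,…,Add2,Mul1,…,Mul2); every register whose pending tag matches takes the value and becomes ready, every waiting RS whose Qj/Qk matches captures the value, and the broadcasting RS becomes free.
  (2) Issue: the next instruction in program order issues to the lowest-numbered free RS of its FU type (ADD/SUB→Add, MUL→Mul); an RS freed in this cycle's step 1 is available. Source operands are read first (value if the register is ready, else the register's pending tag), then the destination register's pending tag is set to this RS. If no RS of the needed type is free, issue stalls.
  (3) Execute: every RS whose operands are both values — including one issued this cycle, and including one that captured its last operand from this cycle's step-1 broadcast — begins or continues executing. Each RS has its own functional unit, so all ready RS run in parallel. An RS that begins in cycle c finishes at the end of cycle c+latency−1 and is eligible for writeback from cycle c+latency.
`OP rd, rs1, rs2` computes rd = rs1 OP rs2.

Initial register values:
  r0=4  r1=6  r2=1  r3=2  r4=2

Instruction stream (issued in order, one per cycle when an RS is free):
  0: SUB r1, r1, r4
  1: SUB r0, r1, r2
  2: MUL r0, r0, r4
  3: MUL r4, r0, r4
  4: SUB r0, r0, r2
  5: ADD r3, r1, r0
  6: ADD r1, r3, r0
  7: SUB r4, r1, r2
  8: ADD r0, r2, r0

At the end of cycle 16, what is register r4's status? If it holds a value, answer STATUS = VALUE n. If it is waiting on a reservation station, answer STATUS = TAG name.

STATUS = TAG Add2

  c1: issue SUB r1<-Add1  regs: r0:4,r1:Add1,r2:1,r3:2,r4:2
  c2: issue SUB r0<-Add2  regs: r0:Add2,r1:Add1,r2:1,r3:2,r4:2
  c3: CDB Add1=4; issue MUL r0<-Mul1  regs: r0:Mul1,r1:4,r2:1,r3:2,r4:2
  c4: issue MUL r4<-Mul2  regs: r0:Mul1,r1:4,r2:1,r3:2,r4:Mul2
  c5: CDB Add2=3; issue SUB r0<-Add1  regs: r0:Add1,r1:4,r2:1,r3:2,r4:Mul2
  c6: issue ADD r3<-Add2  regs: r0:Add1,r1:4,r2:1,r3:Add2,r4:Mul2
  c7: stall  regs: r0:Add1,r1:4,r2:1,r3:Add2,r4:Mul2
  c8: stall  regs: r0:Add1,r1:4,r2:1,r3:Add2,r4:Mul2
  c9: stall  regs: r0:Add1,r1:4,r2:1,r3:Add2,r4:Mul2
  c10: CDB Mul1=6; stall  regs: r0:Add1,r1:4,r2:1,r3:Add2,r4:Mul2
  c11: stall  regs: r0:Add1,r1:4,r2:1,r3:Add2,r4:Mul2
  c12: CDB Add1=5; issue ADD r1<-Add1  regs: r0:5,r1:Add1,r2:1,r3:Add2,r4:Mul2
  c13: stall  regs: r0:5,r1:Add1,r2:1,r3:Add2,r4:Mul2
  c14: CDB Add2=9; issue SUB r4<-Add2  regs: r0:5,r1:Add1,r2:1,r3:9,r4:Add2
  c15: CDB Mul2=12; stall  regs: r0:5,r1:Add1,r2:1,r3:9,r4:Add2
  c16: CDB Add1=14; issue ADD r0<-Add1  regs: r0:Add1,r1:14,r2:1,r3:9,r4:Add2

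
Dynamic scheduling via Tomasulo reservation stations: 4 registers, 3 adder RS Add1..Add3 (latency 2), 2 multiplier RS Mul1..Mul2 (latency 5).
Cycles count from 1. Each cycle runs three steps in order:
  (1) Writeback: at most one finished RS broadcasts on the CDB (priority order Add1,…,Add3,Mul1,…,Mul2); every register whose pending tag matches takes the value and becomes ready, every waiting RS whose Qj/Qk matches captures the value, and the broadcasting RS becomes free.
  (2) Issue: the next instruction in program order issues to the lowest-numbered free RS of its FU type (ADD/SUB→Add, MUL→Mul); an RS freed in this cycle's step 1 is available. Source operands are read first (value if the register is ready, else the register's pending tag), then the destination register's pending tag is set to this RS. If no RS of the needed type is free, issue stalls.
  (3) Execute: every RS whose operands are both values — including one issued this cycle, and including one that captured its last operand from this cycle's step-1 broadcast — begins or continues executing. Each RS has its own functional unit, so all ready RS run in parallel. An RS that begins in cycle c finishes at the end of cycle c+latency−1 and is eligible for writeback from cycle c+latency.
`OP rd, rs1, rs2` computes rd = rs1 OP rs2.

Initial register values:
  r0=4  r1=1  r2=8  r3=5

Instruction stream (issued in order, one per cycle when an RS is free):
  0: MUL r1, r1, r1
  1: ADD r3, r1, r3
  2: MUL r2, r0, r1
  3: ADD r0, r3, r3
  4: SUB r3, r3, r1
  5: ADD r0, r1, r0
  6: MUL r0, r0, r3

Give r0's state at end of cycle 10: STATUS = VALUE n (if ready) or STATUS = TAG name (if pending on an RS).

c1: issue MUL r1<-Mul1 | r0:4,r1:Mul1,r2:8,r3:5
c2: issue ADD r3<-Add1 | r0:4,r1:Mul1,r2:8,r3:Add1
c3: issue MUL r2<-Mul2 | r0:4,r1:Mul1,r2:Mul2,r3:Add1
c4: issue ADD r0<-Add2 | r0:Add2,r1:Mul1,r2:Mul2,r3:Add1
c5: issue SUB r3<-Add3 | r0:Add2,r1:Mul1,r2:Mul2,r3:Add3
c6: CDB Mul1=1; stall | r0:Add2,r1:1,r2:Mul2,r3:Add3
c7: stall | r0:Add2,r1:1,r2:Mul2,r3:Add3
c8: CDB Add1=6; issue ADD r0<-Add1 | r0:Add1,r1:1,r2:Mul2,r3:Add3
c9: issue MUL r0<-Mul1 | r0:Mul1,r1:1,r2:Mul2,r3:Add3
c10: CDB Add2=12 | r0:Mul1,r1:1,r2:Mul2,r3:Add3

STATUS = TAG Mul1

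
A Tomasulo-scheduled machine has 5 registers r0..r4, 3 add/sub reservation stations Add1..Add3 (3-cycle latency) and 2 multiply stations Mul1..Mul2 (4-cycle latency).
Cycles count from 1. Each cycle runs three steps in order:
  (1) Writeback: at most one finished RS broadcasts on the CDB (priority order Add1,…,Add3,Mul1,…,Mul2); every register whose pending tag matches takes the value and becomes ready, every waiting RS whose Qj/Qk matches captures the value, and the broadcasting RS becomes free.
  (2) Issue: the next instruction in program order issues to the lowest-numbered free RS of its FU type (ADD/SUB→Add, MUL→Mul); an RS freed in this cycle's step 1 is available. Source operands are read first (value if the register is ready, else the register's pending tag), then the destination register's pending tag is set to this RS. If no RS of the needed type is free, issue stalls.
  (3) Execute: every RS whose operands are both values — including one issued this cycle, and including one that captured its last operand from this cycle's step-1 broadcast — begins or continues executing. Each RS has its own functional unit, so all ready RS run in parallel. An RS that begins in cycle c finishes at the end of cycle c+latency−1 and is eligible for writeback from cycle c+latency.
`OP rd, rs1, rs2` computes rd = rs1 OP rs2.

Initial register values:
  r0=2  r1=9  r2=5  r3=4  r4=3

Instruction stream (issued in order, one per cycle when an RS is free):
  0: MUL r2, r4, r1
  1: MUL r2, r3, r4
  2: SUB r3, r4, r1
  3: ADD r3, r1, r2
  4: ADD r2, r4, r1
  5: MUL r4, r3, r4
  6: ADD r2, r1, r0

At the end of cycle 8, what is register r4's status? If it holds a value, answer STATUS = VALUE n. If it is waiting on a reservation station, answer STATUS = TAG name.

STATUS = TAG Mul1

c1: issue MUL r2<-Mul1 | r0:2,r1:9,r2:Mul1,r3:4,r4:3
c2: issue MUL r2<-Mul2 | r0:2,r1:9,r2:Mul2,r3:4,r4:3
c3: issue SUB r3<-Add1 | r0:2,r1:9,r2:Mul2,r3:Add1,r4:3
c4: issue ADD r3<-Add2 | r0:2,r1:9,r2:Mul2,r3:Add2,r4:3
c5: CDB Mul1=27; issue ADD r2<-Add3 | r0:2,r1:9,r2:Add3,r3:Add2,r4:3
c6: CDB Add1=-6; issue MUL r4<-Mul1 | r0:2,r1:9,r2:Add3,r3:Add2,r4:Mul1
c7: CDB Mul2=12; issue ADD r2<-Add1 | r0:2,r1:9,r2:Add1,r3:Add2,r4:Mul1
c8: CDB Add3=12 | r0:2,r1:9,r2:Add1,r3:Add2,r4:Mul1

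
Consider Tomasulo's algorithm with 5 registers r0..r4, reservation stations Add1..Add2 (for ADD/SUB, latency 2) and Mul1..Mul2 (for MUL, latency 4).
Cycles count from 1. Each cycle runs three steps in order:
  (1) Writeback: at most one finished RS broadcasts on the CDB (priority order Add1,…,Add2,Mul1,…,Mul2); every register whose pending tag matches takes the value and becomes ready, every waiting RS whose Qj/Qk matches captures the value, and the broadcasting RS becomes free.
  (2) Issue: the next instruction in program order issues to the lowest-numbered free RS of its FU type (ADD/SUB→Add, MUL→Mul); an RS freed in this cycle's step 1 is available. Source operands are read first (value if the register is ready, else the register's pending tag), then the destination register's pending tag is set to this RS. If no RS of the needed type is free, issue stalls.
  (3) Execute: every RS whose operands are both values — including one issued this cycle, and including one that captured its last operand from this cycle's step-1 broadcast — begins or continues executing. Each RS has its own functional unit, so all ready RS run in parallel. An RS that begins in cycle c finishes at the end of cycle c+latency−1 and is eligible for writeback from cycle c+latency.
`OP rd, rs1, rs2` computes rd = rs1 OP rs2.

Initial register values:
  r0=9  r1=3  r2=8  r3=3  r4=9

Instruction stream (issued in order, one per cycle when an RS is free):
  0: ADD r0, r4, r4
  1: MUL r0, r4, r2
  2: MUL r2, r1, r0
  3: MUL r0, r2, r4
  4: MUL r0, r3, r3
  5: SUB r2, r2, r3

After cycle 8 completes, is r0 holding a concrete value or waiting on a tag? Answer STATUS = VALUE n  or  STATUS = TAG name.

c1: issue ADD r0<-Add1 | r0:Add1,r1:3,r2:8,r3:3,r4:9
c2: issue MUL r0<-Mul1 | r0:Mul1,r1:3,r2:8,r3:3,r4:9
c3: CDB Add1=18; issue MUL r2<-Mul2 | r0:Mul1,r1:3,r2:Mul2,r3:3,r4:9
c4: stall | r0:Mul1,r1:3,r2:Mul2,r3:3,r4:9
c5: stall | r0:Mul1,r1:3,r2:Mul2,r3:3,r4:9
c6: CDB Mul1=72; issue MUL r0<-Mul1 | r0:Mul1,r1:3,r2:Mul2,r3:3,r4:9
c7: stall | r0:Mul1,r1:3,r2:Mul2,r3:3,r4:9
c8: stall | r0:Mul1,r1:3,r2:Mul2,r3:3,r4:9

STATUS = TAG Mul1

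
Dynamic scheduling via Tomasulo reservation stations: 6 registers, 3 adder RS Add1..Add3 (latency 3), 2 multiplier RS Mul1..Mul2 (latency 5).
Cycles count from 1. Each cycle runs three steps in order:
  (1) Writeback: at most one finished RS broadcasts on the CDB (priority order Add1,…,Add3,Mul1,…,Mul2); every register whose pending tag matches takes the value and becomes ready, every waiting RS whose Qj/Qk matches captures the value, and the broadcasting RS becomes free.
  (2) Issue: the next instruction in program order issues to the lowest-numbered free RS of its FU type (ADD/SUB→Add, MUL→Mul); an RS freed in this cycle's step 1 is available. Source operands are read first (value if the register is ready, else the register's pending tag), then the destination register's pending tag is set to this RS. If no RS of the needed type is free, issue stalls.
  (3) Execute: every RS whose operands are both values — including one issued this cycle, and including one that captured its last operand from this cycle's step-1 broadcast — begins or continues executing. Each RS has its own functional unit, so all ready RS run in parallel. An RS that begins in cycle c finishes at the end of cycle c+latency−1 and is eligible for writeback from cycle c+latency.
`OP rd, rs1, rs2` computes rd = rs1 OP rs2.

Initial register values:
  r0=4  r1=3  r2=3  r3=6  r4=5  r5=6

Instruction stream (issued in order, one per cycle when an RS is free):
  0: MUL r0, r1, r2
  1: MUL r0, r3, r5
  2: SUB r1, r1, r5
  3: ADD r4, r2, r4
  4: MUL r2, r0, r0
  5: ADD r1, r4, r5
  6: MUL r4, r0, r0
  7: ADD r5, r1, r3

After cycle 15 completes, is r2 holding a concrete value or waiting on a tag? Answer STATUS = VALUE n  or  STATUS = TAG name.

  c1: issue MUL r0<-Mul1  regs: r0:Mul1,r1:3,r2:3,r3:6,r4:5,r5:6
  c2: issue MUL r0<-Mul2  regs: r0:Mul2,r1:3,r2:3,r3:6,r4:5,r5:6
  c3: issue SUB r1<-Add1  regs: r0:Mul2,r1:Add1,r2:3,r3:6,r4:5,r5:6
  c4: issue ADD r4<-Add2  regs: r0:Mul2,r1:Add1,r2:3,r3:6,r4:Add2,r5:6
  c5: stall  regs: r0:Mul2,r1:Add1,r2:3,r3:6,r4:Add2,r5:6
  c6: CDB Add1=-3; stall  regs: r0:Mul2,r1:-3,r2:3,r3:6,r4:Add2,r5:6
  c7: CDB Add2=8; stall  regs: r0:Mul2,r1:-3,r2:3,r3:6,r4:8,r5:6
  c8: CDB Mul1=9; issue MUL r2<-Mul1  regs: r0:Mul2,r1:-3,r2:Mul1,r3:6,r4:8,r5:6
  c9: CDB Mul2=36; issue ADD r1<-Add1  regs: r0:36,r1:Add1,r2:Mul1,r3:6,r4:8,r5:6
  c10: issue MUL r4<-Mul2  regs: r0:36,r1:Add1,r2:Mul1,r3:6,r4:Mul2,r5:6
  c11: issue ADD r5<-Add2  regs: r0:36,r1:Add1,r2:Mul1,r3:6,r4:Mul2,r5:Add2
  c12: CDB Add1=14  regs: r0:36,r1:14,r2:Mul1,r3:6,r4:Mul2,r5:Add2
  c13: -  regs: r0:36,r1:14,r2:Mul1,r3:6,r4:Mul2,r5:Add2
  c14: CDB Mul1=1296  regs: r0:36,r1:14,r2:1296,r3:6,r4:Mul2,r5:Add2
  c15: CDB Add2=20  regs: r0:36,r1:14,r2:1296,r3:6,r4:Mul2,r5:20

STATUS = VALUE 1296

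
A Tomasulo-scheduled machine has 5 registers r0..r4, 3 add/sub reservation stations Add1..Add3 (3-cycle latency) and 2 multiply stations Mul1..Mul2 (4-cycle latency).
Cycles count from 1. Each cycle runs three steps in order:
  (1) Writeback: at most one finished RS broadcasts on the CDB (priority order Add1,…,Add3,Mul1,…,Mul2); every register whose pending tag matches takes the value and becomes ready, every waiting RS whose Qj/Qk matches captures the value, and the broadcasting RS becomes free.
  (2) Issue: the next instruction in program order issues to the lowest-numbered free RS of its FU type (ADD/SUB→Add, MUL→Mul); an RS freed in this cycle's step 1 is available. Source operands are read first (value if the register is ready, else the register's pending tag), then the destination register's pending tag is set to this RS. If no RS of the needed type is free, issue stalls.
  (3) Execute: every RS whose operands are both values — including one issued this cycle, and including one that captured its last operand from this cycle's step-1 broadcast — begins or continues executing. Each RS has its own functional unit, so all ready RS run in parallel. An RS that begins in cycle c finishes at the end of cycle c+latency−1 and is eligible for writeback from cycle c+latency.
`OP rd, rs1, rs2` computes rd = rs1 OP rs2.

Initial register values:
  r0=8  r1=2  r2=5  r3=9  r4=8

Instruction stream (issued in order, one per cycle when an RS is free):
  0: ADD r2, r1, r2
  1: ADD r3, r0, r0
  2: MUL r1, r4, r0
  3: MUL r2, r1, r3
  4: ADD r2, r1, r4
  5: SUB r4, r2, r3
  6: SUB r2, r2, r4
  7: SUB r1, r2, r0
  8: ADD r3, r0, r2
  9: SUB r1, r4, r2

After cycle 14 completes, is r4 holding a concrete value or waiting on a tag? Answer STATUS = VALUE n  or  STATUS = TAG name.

cycle 1: issue ADD r2<-Add1 // r0:8,r1:2,r2:Add1,r3:9,r4:8
cycle 2: issue ADD r3<-Add2 // r0:8,r1:2,r2:Add1,r3:Add2,r4:8
cycle 3: issue MUL r1<-Mul1 // r0:8,r1:Mul1,r2:Add1,r3:Add2,r4:8
cycle 4: CDB Add1=7; issue MUL r2<-Mul2 // r0:8,r1:Mul1,r2:Mul2,r3:Add2,r4:8
cycle 5: CDB Add2=16; issue ADD r2<-Add1 // r0:8,r1:Mul1,r2:Add1,r3:16,r4:8
cycle 6: issue SUB r4<-Add2 // r0:8,r1:Mul1,r2:Add1,r3:16,r4:Add2
cycle 7: CDB Mul1=64; issue SUB r2<-Add3 // r0:8,r1:64,r2:Add3,r3:16,r4:Add2
cycle 8: stall // r0:8,r1:64,r2:Add3,r3:16,r4:Add2
cycle 9: stall // r0:8,r1:64,r2:Add3,r3:16,r4:Add2
cycle 10: CDB Add1=72; issue SUB r1<-Add1 // r0:8,r1:Add1,r2:Add3,r3:16,r4:Add2
cycle 11: CDB Mul2=1024; stall // r0:8,r1:Add1,r2:Add3,r3:16,r4:Add2
cycle 12: stall // r0:8,r1:Add1,r2:Add3,r3:16,r4:Add2
cycle 13: CDB Add2=56; issue ADD r3<-Add2 // r0:8,r1:Add1,r2:Add3,r3:Add2,r4:56
cycle 14: stall // r0:8,r1:Add1,r2:Add3,r3:Add2,r4:56

STATUS = VALUE 56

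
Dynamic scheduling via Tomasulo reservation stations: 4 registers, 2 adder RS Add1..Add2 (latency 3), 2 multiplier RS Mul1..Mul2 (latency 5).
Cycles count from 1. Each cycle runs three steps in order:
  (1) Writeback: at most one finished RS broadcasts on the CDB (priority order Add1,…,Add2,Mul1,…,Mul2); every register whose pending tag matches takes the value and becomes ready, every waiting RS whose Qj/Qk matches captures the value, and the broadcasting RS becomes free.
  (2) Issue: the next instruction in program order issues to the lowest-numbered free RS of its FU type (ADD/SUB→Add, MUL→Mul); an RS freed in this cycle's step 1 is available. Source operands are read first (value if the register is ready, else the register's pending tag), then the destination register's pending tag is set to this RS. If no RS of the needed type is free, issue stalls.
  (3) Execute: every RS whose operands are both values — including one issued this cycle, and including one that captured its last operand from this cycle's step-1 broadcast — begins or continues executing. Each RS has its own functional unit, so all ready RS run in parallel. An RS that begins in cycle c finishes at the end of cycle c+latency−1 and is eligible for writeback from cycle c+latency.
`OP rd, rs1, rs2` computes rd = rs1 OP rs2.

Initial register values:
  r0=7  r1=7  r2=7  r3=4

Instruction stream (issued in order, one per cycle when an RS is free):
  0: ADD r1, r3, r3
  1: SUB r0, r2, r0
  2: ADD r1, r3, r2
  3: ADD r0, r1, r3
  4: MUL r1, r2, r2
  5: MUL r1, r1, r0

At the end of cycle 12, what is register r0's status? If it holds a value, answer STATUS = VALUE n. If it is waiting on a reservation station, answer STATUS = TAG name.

c1: issue ADD r1<-Add1 | r0:7,r1:Add1,r2:7,r3:4
c2: issue SUB r0<-Add2 | r0:Add2,r1:Add1,r2:7,r3:4
c3: stall | r0:Add2,r1:Add1,r2:7,r3:4
c4: CDB Add1=8; issue ADD r1<-Add1 | r0:Add2,r1:Add1,r2:7,r3:4
c5: CDB Add2=0; issue ADD r0<-Add2 | r0:Add2,r1:Add1,r2:7,r3:4
c6: issue MUL r1<-Mul1 | r0:Add2,r1:Mul1,r2:7,r3:4
c7: CDB Add1=11; issue MUL r1<-Mul2 | r0:Add2,r1:Mul2,r2:7,r3:4
c8: - | r0:Add2,r1:Mul2,r2:7,r3:4
c9: - | r0:Add2,r1:Mul2,r2:7,r3:4
c10: CDB Add2=15 | r0:15,r1:Mul2,r2:7,r3:4
c11: CDB Mul1=49 | r0:15,r1:Mul2,r2:7,r3:4
c12: - | r0:15,r1:Mul2,r2:7,r3:4

STATUS = VALUE 15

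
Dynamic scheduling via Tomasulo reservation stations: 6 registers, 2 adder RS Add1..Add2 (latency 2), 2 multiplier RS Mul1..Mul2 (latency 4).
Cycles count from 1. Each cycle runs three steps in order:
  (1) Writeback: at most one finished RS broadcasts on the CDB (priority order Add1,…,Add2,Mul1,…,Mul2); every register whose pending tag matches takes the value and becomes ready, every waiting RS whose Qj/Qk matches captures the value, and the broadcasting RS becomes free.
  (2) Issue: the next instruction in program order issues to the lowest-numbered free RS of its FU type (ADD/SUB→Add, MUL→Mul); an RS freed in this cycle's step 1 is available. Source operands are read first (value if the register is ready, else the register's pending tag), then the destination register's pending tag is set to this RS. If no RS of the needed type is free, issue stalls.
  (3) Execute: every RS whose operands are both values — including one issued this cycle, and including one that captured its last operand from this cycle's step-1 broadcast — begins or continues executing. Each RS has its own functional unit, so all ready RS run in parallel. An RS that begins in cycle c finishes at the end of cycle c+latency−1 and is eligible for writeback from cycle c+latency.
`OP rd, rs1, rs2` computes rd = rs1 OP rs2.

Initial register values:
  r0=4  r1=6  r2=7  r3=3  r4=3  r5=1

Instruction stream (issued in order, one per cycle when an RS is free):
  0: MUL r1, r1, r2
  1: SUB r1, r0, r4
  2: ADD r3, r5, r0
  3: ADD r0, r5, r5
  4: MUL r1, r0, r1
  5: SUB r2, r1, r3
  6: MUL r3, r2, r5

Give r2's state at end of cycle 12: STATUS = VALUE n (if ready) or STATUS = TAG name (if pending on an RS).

c1: issue MUL r1<-Mul1 | r0:4,r1:Mul1,r2:7,r3:3,r4:3,r5:1
c2: issue SUB r1<-Add1 | r0:4,r1:Add1,r2:7,r3:3,r4:3,r5:1
c3: issue ADD r3<-Add2 | r0:4,r1:Add1,r2:7,r3:Add2,r4:3,r5:1
c4: CDB Add1=1; issue ADD r0<-Add1 | r0:Add1,r1:1,r2:7,r3:Add2,r4:3,r5:1
c5: CDB Add2=5; issue MUL r1<-Mul2 | r0:Add1,r1:Mul2,r2:7,r3:5,r4:3,r5:1
c6: CDB Add1=2; issue SUB r2<-Add1 | r0:2,r1:Mul2,r2:Add1,r3:5,r4:3,r5:1
c7: CDB Mul1=42; issue MUL r3<-Mul1 | r0:2,r1:Mul2,r2:Add1,r3:Mul1,r4:3,r5:1
c8: - | r0:2,r1:Mul2,r2:Add1,r3:Mul1,r4:3,r5:1
c9: - | r0:2,r1:Mul2,r2:Add1,r3:Mul1,r4:3,r5:1
c10: CDB Mul2=2 | r0:2,r1:2,r2:Add1,r3:Mul1,r4:3,r5:1
c11: - | r0:2,r1:2,r2:Add1,r3:Mul1,r4:3,r5:1
c12: CDB Add1=-3 | r0:2,r1:2,r2:-3,r3:Mul1,r4:3,r5:1

STATUS = VALUE -3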